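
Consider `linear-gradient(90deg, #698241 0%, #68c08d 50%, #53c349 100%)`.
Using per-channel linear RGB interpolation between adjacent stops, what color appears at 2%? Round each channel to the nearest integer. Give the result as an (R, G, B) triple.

2% lies between the 0% and 50% stops, so the local fraction is t = (2 − 0)/(50 − 0) = 2/50 ≈ 0.04.
#698241 → (105, 130, 65); #68c08d → (104, 192, 141).
R = 105 + 0.04 × (104 − 105) = 104.96 → 105
G = 130 + 0.04 × (192 − 130) = 132.48 → 132
B = 65 + 0.04 × (141 − 65) = 68.04 → 68

(105, 132, 68)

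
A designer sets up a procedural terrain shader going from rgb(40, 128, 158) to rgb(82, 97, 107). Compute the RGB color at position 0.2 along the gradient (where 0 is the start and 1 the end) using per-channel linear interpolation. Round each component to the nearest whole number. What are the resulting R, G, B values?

R = 40 + 0.2 × (82 − 40) = 40 + 0.2 × 42 = 48.4 → 48
G = 128 + 0.2 × (97 − 128) = 128 + 0.2 × -31 = 121.8 → 122
B = 158 + 0.2 × (107 − 158) = 158 + 0.2 × -51 = 147.8 → 148

(48, 122, 148)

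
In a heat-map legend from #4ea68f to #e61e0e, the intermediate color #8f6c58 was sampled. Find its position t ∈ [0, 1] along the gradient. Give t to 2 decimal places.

Invert the lerp on the R channel (largest span, 152): t = (143 − 78) / (230 − 78) = 65/152 = 0.42763.
Check on G: (108 − 166)/(30 − 166) = 0.4265 ✓

0.43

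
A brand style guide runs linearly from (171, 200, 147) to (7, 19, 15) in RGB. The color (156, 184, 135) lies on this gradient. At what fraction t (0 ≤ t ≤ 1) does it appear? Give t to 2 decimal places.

0.09

Invert the lerp on the G channel (largest span, 181): t = (184 − 200) / (19 − 200) = -16/-181 = 0.088398.
Check on R: (156 − 171)/(7 − 171) = 0.09146 ✓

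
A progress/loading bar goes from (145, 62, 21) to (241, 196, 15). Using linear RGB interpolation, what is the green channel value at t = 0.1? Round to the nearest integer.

G = 62 + 0.1 × (196 − 62) = 75.4 → 75

75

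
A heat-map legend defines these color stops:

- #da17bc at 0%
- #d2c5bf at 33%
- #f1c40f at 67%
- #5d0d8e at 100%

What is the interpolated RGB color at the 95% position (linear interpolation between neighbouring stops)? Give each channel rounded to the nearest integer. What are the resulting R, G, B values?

(115, 41, 123)

95% lies between the 67% and 100% stops, so the local fraction is t = (95 − 67)/(100 − 67) = 28/33 ≈ 0.8485.
#f1c40f → (241, 196, 15); #5d0d8e → (93, 13, 142).
R = 241 + 0.8485 × (93 − 241) = 115.422 → 115
G = 196 + 0.8485 × (13 − 196) = 40.725 → 41
B = 15 + 0.8485 × (142 − 15) = 122.76 → 123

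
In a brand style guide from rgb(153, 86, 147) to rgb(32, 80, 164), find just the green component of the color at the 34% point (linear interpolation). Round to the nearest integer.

G = 86 + 0.34 × (80 − 86) = 83.96 → 84

84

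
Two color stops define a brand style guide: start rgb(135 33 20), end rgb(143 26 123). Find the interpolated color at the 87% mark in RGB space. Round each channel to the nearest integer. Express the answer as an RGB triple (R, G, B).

(142, 27, 110)

87% corresponds to t = 0.87.
R = 135 + 0.87 × (143 − 135) = 135 + 0.87 × 8 = 141.96 → 142
G = 33 + 0.87 × (26 − 33) = 33 + 0.87 × -7 = 26.91 → 27
B = 20 + 0.87 × (123 − 20) = 20 + 0.87 × 103 = 109.61 → 110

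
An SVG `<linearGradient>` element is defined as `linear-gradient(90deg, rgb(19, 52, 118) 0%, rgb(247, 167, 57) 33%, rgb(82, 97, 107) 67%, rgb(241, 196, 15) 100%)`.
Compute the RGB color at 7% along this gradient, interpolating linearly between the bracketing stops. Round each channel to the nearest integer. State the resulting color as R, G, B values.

7% lies between the 0% and 33% stops, so the local fraction is t = (7 − 0)/(33 − 0) = 7/33 ≈ 0.2121.
R = 19 + 0.2121 × (247 − 19) = 67.359 → 67
G = 52 + 0.2121 × (167 − 52) = 76.392 → 76
B = 118 + 0.2121 × (57 − 118) = 105.062 → 105

(67, 76, 105)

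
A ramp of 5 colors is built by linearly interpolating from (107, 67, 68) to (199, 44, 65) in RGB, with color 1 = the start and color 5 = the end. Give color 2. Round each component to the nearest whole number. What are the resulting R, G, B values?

(130, 61, 67)

With 5 swatches and endpoints inclusive, swatch 2 sits at t = (2 − 1)/(5 − 1) = 1/4 ≈ 0.25.
R = 107 + 0.25 × (199 − 107) = 130 → 130
G = 67 + 0.25 × (44 − 67) = 61.25 → 61
B = 68 + 0.25 × (65 − 68) = 67.25 → 67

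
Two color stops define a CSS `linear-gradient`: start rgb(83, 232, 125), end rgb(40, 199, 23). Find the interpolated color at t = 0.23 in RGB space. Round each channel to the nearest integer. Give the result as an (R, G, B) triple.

R = 83 + 0.23 × (40 − 83) = 83 + 0.23 × -43 = 73.11 → 73
G = 232 + 0.23 × (199 − 232) = 232 + 0.23 × -33 = 224.41 → 224
B = 125 + 0.23 × (23 − 125) = 125 + 0.23 × -102 = 101.54 → 102
So the blended color is (73, 224, 102), about #49e066.

(73, 224, 102)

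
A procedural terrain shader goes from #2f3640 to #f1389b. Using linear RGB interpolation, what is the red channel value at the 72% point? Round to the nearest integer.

187

R₁ = 47 (from #2f3640), R₂ = 241 (from #f1389b).
R = 47 + 0.72 × (241 − 47) = 186.68 → 187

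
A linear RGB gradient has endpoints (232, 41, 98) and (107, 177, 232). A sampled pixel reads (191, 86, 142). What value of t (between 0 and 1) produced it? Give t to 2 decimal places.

Invert the lerp on the G channel (largest span, 136): t = (86 − 41) / (177 − 41) = 45/136 = 0.33088.
Check on R: (191 − 232)/(107 − 232) = 0.328 ✓

0.33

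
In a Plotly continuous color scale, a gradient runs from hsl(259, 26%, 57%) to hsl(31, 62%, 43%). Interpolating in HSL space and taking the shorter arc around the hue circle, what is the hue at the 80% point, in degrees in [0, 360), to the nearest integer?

5

Hue: 31 − 259 = -228°, but |-228| > 180 so the shorter arc goes the other way: Δh = -228 + 360 = 132°.
H = 259 + 0.8 × (132) = 364.6 → 365 → 365 mod 360 = 5°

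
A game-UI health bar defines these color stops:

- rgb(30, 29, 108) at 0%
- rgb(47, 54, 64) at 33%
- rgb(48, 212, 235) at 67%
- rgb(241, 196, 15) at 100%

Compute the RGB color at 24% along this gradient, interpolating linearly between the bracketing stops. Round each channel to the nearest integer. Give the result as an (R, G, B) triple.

(42, 47, 76)

24% lies between the 0% and 33% stops, so the local fraction is t = (24 − 0)/(33 − 0) = 24/33 ≈ 0.7273.
R = 30 + 0.7273 × (47 − 30) = 42.364 → 42
G = 29 + 0.7273 × (54 − 29) = 47.182 → 47
B = 108 + 0.7273 × (64 − 108) = 75.999 → 76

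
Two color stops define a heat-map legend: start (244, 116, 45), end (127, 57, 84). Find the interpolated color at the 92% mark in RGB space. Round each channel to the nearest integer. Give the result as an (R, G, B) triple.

(136, 62, 81)

92% corresponds to t = 0.92.
R = 244 + 0.92 × (127 − 244) = 244 + 0.92 × -117 = 136.36 → 136
G = 116 + 0.92 × (57 − 116) = 116 + 0.92 × -59 = 61.72 → 62
B = 45 + 0.92 × (84 − 45) = 45 + 0.92 × 39 = 80.88 → 81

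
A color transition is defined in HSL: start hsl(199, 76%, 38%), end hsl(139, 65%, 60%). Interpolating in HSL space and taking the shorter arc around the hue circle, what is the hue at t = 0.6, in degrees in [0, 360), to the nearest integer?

Hue arc: Δh = 139 − 199 = -60° (|Δh| ≤ 180, already the shorter path).
H = 199 + 0.6 × (-60) = 163 → 163°

163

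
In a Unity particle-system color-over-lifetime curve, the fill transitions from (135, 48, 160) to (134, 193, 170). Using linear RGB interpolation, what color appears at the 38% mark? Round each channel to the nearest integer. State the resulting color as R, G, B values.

38% corresponds to t = 0.38.
R = 135 + 0.38 × (134 − 135) = 135 + 0.38 × -1 = 134.62 → 135
G = 48 + 0.38 × (193 − 48) = 48 + 0.38 × 145 = 103.1 → 103
B = 160 + 0.38 × (170 − 160) = 160 + 0.38 × 10 = 163.8 → 164

(135, 103, 164)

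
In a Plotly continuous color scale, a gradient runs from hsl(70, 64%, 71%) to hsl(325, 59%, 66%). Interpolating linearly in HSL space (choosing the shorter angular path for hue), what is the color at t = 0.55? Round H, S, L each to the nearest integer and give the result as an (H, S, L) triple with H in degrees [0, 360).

(12, 61, 68)

Hue: 325 − 70 = 255°, but |255| > 180 so the shorter arc goes the other way: Δh = 255 − 360 = -105°.
H = 70 + 0.55 × (-105) = 12.25 → 12°
S = 64 + 0.55 × (59 − 64) = 61.25 → 61%
L = 71 + 0.55 × (66 − 71) = 68.25 → 68%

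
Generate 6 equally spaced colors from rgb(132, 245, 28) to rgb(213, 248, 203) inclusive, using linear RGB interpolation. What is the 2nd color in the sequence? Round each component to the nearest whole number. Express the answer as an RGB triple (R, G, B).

(148, 246, 63)

With 6 swatches and endpoints inclusive, swatch 2 sits at t = (2 − 1)/(6 − 1) = 1/5 ≈ 0.2.
R = 132 + 0.2 × (213 − 132) = 148.2 → 148
G = 245 + 0.2 × (248 − 245) = 245.6 → 246
B = 28 + 0.2 × (203 − 28) = 63 → 63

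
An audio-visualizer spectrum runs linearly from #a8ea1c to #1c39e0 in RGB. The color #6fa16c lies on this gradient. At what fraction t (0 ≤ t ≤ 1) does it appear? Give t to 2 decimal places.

0.41

Invert the lerp on the B channel (largest span, 196): t = (108 − 28) / (224 − 28) = 80/196 = 0.40816.
Check on R: (111 − 168)/(28 − 168) = 0.4071 ✓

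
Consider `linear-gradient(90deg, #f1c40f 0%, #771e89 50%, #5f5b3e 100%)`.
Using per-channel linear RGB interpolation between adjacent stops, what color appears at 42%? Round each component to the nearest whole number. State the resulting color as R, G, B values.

(139, 57, 117)

42% lies between the 0% and 50% stops, so the local fraction is t = (42 − 0)/(50 − 0) = 42/50 ≈ 0.84.
#f1c40f → (241, 196, 15); #771e89 → (119, 30, 137).
R = 241 + 0.84 × (119 − 241) = 138.52 → 139
G = 196 + 0.84 × (30 − 196) = 56.56 → 57
B = 15 + 0.84 × (137 − 15) = 117.48 → 117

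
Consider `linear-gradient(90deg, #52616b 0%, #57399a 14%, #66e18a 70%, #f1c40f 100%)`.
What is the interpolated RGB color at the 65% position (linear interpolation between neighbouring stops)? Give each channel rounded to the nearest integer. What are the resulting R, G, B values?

65% lies between the 14% and 70% stops, so the local fraction is t = (65 − 14)/(70 − 14) = 51/56 ≈ 0.9107.
#57399a → (87, 57, 154); #66e18a → (102, 225, 138).
R = 87 + 0.9107 × (102 − 87) = 100.66 → 101
G = 57 + 0.9107 × (225 − 57) = 209.998 → 210
B = 154 + 0.9107 × (138 − 154) = 139.429 → 139

(101, 210, 139)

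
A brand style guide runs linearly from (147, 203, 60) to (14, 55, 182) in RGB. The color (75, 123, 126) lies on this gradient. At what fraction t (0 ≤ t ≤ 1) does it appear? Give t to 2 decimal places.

0.54

Invert the lerp on the G channel (largest span, 148): t = (123 − 203) / (55 − 203) = -80/-148 = 0.54054.
Check on R: (75 − 147)/(14 − 147) = 0.5414 ✓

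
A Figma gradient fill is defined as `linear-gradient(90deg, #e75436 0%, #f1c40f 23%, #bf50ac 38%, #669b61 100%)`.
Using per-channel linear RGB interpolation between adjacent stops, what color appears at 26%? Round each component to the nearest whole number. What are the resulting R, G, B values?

(231, 173, 46)

26% lies between the 23% and 38% stops, so the local fraction is t = (26 − 23)/(38 − 23) = 3/15 ≈ 0.2.
#f1c40f → (241, 196, 15); #bf50ac → (191, 80, 172).
R = 241 + 0.2 × (191 − 241) = 231 → 231
G = 196 + 0.2 × (80 − 196) = 172.8 → 173
B = 15 + 0.2 × (172 − 15) = 46.4 → 46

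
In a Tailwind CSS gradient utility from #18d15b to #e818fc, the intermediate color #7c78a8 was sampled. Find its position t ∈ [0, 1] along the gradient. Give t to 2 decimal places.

0.48

Invert the lerp on the R channel (largest span, 208): t = (124 − 24) / (232 − 24) = 100/208 = 0.48077.
Check on G: (120 − 209)/(24 − 209) = 0.4811 ✓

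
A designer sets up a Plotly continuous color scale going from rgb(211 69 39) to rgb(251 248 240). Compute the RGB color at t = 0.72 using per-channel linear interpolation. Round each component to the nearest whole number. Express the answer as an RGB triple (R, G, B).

(240, 198, 184)

R = 211 + 0.72 × (251 − 211) = 211 + 0.72 × 40 = 239.8 → 240
G = 69 + 0.72 × (248 − 69) = 69 + 0.72 × 179 = 197.88 → 198
B = 39 + 0.72 × (240 − 39) = 39 + 0.72 × 201 = 183.72 → 184
So the blended color is (240, 198, 184), about #f0c6b8.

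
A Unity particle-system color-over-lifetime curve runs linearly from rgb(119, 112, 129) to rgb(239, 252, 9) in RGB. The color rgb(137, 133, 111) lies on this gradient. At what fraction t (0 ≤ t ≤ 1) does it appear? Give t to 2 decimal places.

Invert the lerp on the G channel (largest span, 140): t = (133 − 112) / (252 − 112) = 21/140 = 0.15.
Check on R: (137 − 119)/(239 − 119) = 0.15 ✓

0.15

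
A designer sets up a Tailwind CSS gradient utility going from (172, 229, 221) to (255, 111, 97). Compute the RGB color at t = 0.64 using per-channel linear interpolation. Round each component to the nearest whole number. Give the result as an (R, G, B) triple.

(225, 153, 142)

R = 172 + 0.64 × (255 − 172) = 172 + 0.64 × 83 = 225.12 → 225
G = 229 + 0.64 × (111 − 229) = 229 + 0.64 × -118 = 153.48 → 153
B = 221 + 0.64 × (97 − 221) = 221 + 0.64 × -124 = 141.64 → 142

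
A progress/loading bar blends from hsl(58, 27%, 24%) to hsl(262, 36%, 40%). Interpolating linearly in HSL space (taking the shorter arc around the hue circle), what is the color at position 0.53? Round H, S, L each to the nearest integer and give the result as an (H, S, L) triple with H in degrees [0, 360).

(335, 32, 32)

Hue: 262 − 58 = 204°, but |204| > 180 so the shorter arc goes the other way: Δh = 204 − 360 = -156°.
H = 58 + 0.53 × (-156) = -24.68 → -25 → -25 mod 360 = 335°
S = 27 + 0.53 × (36 − 27) = 31.77 → 32%
L = 24 + 0.53 × (40 − 24) = 32.48 → 32%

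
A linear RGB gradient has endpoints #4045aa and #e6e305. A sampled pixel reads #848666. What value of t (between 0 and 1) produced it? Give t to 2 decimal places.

Invert the lerp on the R channel (largest span, 166): t = (132 − 64) / (230 − 64) = 68/166 = 0.40964.
Check on G: (134 − 69)/(227 − 69) = 0.4114 ✓

0.41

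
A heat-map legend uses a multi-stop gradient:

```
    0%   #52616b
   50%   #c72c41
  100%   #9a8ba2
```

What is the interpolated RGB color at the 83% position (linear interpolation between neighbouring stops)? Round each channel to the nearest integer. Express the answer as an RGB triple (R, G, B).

(169, 107, 129)

83% lies between the 50% and 100% stops, so the local fraction is t = (83 − 50)/(100 − 50) = 33/50 ≈ 0.66.
#c72c41 → (199, 44, 65); #9a8ba2 → (154, 139, 162).
R = 199 + 0.66 × (154 − 199) = 169.3 → 169
G = 44 + 0.66 × (139 − 44) = 106.7 → 107
B = 65 + 0.66 × (162 − 65) = 129.02 → 129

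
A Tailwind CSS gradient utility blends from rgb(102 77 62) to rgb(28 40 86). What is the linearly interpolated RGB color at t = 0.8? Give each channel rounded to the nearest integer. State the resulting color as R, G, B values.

(43, 47, 81)

R = 102 + 0.8 × (28 − 102) = 102 + 0.8 × -74 = 42.8 → 43
G = 77 + 0.8 × (40 − 77) = 77 + 0.8 × -37 = 47.4 → 47
B = 62 + 0.8 × (86 − 62) = 62 + 0.8 × 24 = 81.2 → 81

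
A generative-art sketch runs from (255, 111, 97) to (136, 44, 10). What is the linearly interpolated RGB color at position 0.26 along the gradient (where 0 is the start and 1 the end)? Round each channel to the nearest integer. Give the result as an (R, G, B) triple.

(224, 94, 74)

R = 255 + 0.26 × (136 − 255) = 255 + 0.26 × -119 = 224.06 → 224
G = 111 + 0.26 × (44 − 111) = 111 + 0.26 × -67 = 93.58 → 94
B = 97 + 0.26 × (10 − 97) = 97 + 0.26 × -87 = 74.38 → 74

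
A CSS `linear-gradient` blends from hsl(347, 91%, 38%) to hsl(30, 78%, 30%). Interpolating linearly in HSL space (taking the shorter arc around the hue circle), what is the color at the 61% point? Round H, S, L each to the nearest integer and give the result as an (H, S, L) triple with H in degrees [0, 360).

Hue: 30 − 347 = -317°, but |-317| > 180 so the shorter arc goes the other way: Δh = -317 + 360 = 43°.
H = 347 + 0.61 × (43) = 373.23 → 373 → 373 mod 360 = 13°
S = 91 + 0.61 × (78 − 91) = 83.07 → 83%
L = 38 + 0.61 × (30 − 38) = 33.12 → 33%

(13, 83, 33)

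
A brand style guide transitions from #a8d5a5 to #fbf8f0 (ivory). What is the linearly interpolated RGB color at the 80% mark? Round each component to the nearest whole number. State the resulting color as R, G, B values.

#a8d5a5 → (168, 213, 165); #fbf8f0 → (251, 248, 240).
80% corresponds to t = 0.8.
R = 168 + 0.8 × (251 − 168) = 168 + 0.8 × 83 = 234.4 → 234
G = 213 + 0.8 × (248 − 213) = 213 + 0.8 × 35 = 241 → 241
B = 165 + 0.8 × (240 − 165) = 165 + 0.8 × 75 = 225 → 225

(234, 241, 225)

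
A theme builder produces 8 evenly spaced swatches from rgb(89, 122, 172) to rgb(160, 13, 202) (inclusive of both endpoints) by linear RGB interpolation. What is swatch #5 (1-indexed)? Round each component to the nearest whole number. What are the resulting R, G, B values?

With 8 swatches and endpoints inclusive, swatch 5 sits at t = (5 − 1)/(8 − 1) = 4/7 ≈ 0.5714.
R = 89 + 0.5714 × (160 − 89) = 129.569 → 130
G = 122 + 0.5714 × (13 − 122) = 59.717 → 60
B = 172 + 0.5714 × (202 − 172) = 189.142 → 189

(130, 60, 189)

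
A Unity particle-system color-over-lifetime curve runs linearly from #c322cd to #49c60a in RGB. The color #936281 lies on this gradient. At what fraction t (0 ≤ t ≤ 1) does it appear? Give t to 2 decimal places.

Invert the lerp on the B channel (largest span, 195): t = (129 − 205) / (10 − 205) = -76/-195 = 0.38974.
Check on R: (147 − 195)/(73 − 195) = 0.3934 ✓

0.39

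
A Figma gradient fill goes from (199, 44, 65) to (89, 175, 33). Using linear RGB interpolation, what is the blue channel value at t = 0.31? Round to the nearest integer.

B = 65 + 0.31 × (33 − 65) = 55.08 → 55

55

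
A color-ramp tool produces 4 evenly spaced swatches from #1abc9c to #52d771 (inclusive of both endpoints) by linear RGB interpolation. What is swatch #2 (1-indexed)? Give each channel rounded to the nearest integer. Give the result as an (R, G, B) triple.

(45, 197, 142)

With 4 swatches and endpoints inclusive, swatch 2 sits at t = (2 − 1)/(4 − 1) = 1/3 ≈ 0.3333.
#1abc9c → (26, 188, 156); #52d771 → (82, 215, 113).
R = 26 + 0.3333 × (82 − 26) = 44.665 → 45
G = 188 + 0.3333 × (215 − 188) = 196.999 → 197
B = 156 + 0.3333 × (113 − 156) = 141.668 → 142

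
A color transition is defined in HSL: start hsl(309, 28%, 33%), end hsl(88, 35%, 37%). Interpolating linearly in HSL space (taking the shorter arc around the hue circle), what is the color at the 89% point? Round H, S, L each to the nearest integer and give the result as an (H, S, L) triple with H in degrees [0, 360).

Hue: 88 − 309 = -221°, but |-221| > 180 so the shorter arc goes the other way: Δh = -221 + 360 = 139°.
H = 309 + 0.89 × (139) = 432.71 → 433 → 433 mod 360 = 73°
S = 28 + 0.89 × (35 − 28) = 34.23 → 34%
L = 33 + 0.89 × (37 − 33) = 36.56 → 37%

(73, 34, 37)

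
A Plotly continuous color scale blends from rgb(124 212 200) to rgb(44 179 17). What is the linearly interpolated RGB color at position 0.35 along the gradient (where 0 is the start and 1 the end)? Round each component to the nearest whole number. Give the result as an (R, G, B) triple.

R = 124 + 0.35 × (44 − 124) = 124 + 0.35 × -80 = 96 → 96
G = 212 + 0.35 × (179 − 212) = 212 + 0.35 × -33 = 200.45 → 200
B = 200 + 0.35 × (17 − 200) = 200 + 0.35 × -183 = 135.95 → 136

(96, 200, 136)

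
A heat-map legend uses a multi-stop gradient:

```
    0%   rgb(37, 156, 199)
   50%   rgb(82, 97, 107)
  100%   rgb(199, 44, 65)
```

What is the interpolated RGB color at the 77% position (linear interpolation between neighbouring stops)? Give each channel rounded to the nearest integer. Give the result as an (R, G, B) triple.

77% lies between the 50% and 100% stops, so the local fraction is t = (77 − 50)/(100 − 50) = 27/50 ≈ 0.54.
R = 82 + 0.54 × (199 − 82) = 145.18 → 145
G = 97 + 0.54 × (44 − 97) = 68.38 → 68
B = 107 + 0.54 × (65 − 107) = 84.32 → 84

(145, 68, 84)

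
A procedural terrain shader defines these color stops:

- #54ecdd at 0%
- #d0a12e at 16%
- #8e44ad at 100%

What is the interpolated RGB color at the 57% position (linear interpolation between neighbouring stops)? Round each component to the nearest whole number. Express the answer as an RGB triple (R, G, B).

57% lies between the 16% and 100% stops, so the local fraction is t = (57 − 16)/(100 − 16) = 41/84 ≈ 0.4881.
#d0a12e → (208, 161, 46); #8e44ad → (142, 68, 173).
R = 208 + 0.4881 × (142 − 208) = 175.785 → 176
G = 161 + 0.4881 × (68 − 161) = 115.607 → 116
B = 46 + 0.4881 × (173 − 46) = 107.989 → 108

(176, 116, 108)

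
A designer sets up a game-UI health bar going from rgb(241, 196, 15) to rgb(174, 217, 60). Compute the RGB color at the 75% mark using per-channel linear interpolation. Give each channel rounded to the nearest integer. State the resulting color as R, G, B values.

(191, 212, 49)

75% corresponds to t = 0.75.
R = 241 + 0.75 × (174 − 241) = 241 + 0.75 × -67 = 190.75 → 191
G = 196 + 0.75 × (217 − 196) = 196 + 0.75 × 21 = 211.75 → 212
B = 15 + 0.75 × (60 − 15) = 15 + 0.75 × 45 = 48.75 → 49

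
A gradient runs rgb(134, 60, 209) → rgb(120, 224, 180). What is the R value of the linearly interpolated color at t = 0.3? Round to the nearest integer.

130

R = 134 + 0.3 × (120 − 134) = 129.8 → 130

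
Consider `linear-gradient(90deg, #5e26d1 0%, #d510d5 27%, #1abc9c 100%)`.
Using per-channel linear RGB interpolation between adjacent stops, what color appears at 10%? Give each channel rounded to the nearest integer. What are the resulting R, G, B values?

(138, 30, 210)

10% lies between the 0% and 27% stops, so the local fraction is t = (10 − 0)/(27 − 0) = 10/27 ≈ 0.3704.
#5e26d1 → (94, 38, 209); #d510d5 → (213, 16, 213).
R = 94 + 0.3704 × (213 − 94) = 138.078 → 138
G = 38 + 0.3704 × (16 − 38) = 29.851 → 30
B = 209 + 0.3704 × (213 − 209) = 210.482 → 210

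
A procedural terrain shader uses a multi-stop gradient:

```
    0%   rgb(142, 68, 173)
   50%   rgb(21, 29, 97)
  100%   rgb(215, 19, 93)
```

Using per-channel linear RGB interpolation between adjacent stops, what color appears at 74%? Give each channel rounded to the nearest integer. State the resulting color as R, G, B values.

(114, 24, 95)

74% lies between the 50% and 100% stops, so the local fraction is t = (74 − 50)/(100 − 50) = 24/50 ≈ 0.48.
R = 21 + 0.48 × (215 − 21) = 114.12 → 114
G = 29 + 0.48 × (19 − 29) = 24.2 → 24
B = 97 + 0.48 × (93 − 97) = 95.08 → 95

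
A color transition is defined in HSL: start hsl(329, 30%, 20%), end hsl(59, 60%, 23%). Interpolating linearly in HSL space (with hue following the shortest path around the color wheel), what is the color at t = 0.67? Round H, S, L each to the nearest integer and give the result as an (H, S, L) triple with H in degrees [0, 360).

(29, 50, 22)

Hue: 59 − 329 = -270°, but |-270| > 180 so the shorter arc goes the other way: Δh = -270 + 360 = 90°.
H = 329 + 0.67 × (90) = 389.3 → 389 → 389 mod 360 = 29°
S = 30 + 0.67 × (60 − 30) = 50.1 → 50%
L = 20 + 0.67 × (23 − 20) = 22.01 → 22%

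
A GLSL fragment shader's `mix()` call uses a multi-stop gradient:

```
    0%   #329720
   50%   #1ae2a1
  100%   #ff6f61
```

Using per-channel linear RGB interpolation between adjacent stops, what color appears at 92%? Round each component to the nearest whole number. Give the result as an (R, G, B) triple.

92% lies between the 50% and 100% stops, so the local fraction is t = (92 − 50)/(100 − 50) = 42/50 ≈ 0.84.
#1ae2a1 → (26, 226, 161); #ff6f61 → (255, 111, 97).
R = 26 + 0.84 × (255 − 26) = 218.36 → 218
G = 226 + 0.84 × (111 − 226) = 129.4 → 129
B = 161 + 0.84 × (97 − 161) = 107.24 → 107

(218, 129, 107)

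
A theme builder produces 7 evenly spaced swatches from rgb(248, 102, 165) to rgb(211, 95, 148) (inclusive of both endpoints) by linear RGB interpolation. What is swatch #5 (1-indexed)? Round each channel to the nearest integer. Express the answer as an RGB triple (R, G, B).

(223, 97, 154)

With 7 swatches and endpoints inclusive, swatch 5 sits at t = (5 − 1)/(7 − 1) = 4/6 ≈ 0.6667.
R = 248 + 0.6667 × (211 − 248) = 223.332 → 223
G = 102 + 0.6667 × (95 − 102) = 97.333 → 97
B = 165 + 0.6667 × (148 − 165) = 153.666 → 154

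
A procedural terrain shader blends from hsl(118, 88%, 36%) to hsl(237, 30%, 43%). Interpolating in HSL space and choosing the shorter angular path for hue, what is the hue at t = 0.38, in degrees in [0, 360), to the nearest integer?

163

Hue arc: Δh = 237 − 118 = 119° (|Δh| ≤ 180, already the shorter path).
H = 118 + 0.38 × (119) = 163.22 → 163°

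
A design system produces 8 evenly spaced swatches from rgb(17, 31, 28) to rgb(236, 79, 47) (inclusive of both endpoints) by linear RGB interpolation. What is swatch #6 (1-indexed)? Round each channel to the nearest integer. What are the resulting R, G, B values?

(173, 65, 42)

With 8 swatches and endpoints inclusive, swatch 6 sits at t = (6 − 1)/(8 − 1) = 5/7 ≈ 0.7143.
R = 17 + 0.7143 × (236 − 17) = 173.432 → 173
G = 31 + 0.7143 × (79 − 31) = 65.286 → 65
B = 28 + 0.7143 × (47 − 28) = 41.572 → 42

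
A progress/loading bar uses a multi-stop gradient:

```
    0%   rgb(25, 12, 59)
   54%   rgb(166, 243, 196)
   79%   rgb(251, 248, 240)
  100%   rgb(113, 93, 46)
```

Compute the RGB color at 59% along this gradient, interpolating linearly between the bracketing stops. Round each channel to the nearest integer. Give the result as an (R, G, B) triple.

(183, 244, 205)

59% lies between the 54% and 79% stops, so the local fraction is t = (59 − 54)/(79 − 54) = 5/25 ≈ 0.2.
R = 166 + 0.2 × (251 − 166) = 183 → 183
G = 243 + 0.2 × (248 − 243) = 244 → 244
B = 196 + 0.2 × (240 − 196) = 204.8 → 205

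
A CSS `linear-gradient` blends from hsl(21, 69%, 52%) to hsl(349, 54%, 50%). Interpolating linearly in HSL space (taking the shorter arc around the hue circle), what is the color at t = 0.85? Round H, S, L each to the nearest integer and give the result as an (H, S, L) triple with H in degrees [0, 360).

Hue: 349 − 21 = 328°, but |328| > 180 so the shorter arc goes the other way: Δh = 328 − 360 = -32°.
H = 21 + 0.85 × (-32) = -6.2 → -6 → -6 mod 360 = 354°
S = 69 + 0.85 × (54 − 69) = 56.25 → 56%
L = 52 + 0.85 × (50 − 52) = 50.3 → 50%

(354, 56, 50)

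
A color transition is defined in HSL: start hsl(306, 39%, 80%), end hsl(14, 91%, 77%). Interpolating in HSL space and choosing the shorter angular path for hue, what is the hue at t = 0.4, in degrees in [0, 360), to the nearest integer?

Hue: 14 − 306 = -292°, but |-292| > 180 so the shorter arc goes the other way: Δh = -292 + 360 = 68°.
H = 306 + 0.4 × (68) = 333.2 → 333°

333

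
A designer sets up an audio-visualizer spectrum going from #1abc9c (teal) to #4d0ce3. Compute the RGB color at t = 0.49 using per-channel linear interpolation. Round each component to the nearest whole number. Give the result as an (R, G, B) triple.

#1abc9c → (26, 188, 156); #4d0ce3 → (77, 12, 227).
R = 26 + 0.49 × (77 − 26) = 26 + 0.49 × 51 = 50.99 → 51
G = 188 + 0.49 × (12 − 188) = 188 + 0.49 × -176 = 101.76 → 102
B = 156 + 0.49 × (227 − 156) = 156 + 0.49 × 71 = 190.79 → 191
So the blended color is (51, 102, 191), about #3366bf.

(51, 102, 191)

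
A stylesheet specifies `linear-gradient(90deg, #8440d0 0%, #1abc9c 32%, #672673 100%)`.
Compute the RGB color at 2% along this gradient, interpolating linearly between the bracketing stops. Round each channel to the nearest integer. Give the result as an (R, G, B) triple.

(125, 72, 205)

2% lies between the 0% and 32% stops, so the local fraction is t = (2 − 0)/(32 − 0) = 2/32 ≈ 0.0625.
#8440d0 → (132, 64, 208); #1abc9c → (26, 188, 156).
R = 132 + 0.0625 × (26 − 132) = 125.375 → 125
G = 64 + 0.0625 × (188 − 64) = 71.75 → 72
B = 208 + 0.0625 × (156 − 208) = 204.75 → 205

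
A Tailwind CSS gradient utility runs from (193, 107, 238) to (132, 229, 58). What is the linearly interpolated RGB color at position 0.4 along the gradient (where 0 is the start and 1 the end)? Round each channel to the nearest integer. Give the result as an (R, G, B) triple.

(169, 156, 166)

R = 193 + 0.4 × (132 − 193) = 193 + 0.4 × -61 = 168.6 → 169
G = 107 + 0.4 × (229 − 107) = 107 + 0.4 × 122 = 155.8 → 156
B = 238 + 0.4 × (58 − 238) = 238 + 0.4 × -180 = 166 → 166
So the blended color is (169, 156, 166), about #a99ca6.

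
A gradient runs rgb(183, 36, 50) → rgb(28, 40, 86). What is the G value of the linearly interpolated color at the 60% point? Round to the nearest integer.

G = 36 + 0.6 × (40 − 36) = 38.4 → 38

38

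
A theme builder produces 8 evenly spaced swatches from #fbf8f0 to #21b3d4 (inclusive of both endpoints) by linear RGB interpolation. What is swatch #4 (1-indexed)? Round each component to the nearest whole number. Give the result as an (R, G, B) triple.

With 8 swatches and endpoints inclusive, swatch 4 sits at t = (4 − 1)/(8 − 1) = 3/7 ≈ 0.4286.
#fbf8f0 → (251, 248, 240); #21b3d4 → (33, 179, 212).
R = 251 + 0.4286 × (33 − 251) = 157.565 → 158
G = 248 + 0.4286 × (179 − 248) = 218.427 → 218
B = 240 + 0.4286 × (212 − 240) = 227.999 → 228

(158, 218, 228)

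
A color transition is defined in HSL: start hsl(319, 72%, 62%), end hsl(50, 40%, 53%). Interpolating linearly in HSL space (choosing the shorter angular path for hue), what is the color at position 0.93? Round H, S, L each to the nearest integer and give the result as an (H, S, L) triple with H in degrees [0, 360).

Hue: 50 − 319 = -269°, but |-269| > 180 so the shorter arc goes the other way: Δh = -269 + 360 = 91°.
H = 319 + 0.93 × (91) = 403.63 → 404 → 404 mod 360 = 44°
S = 72 + 0.93 × (40 − 72) = 42.24 → 42%
L = 62 + 0.93 × (53 − 62) = 53.63 → 54%

(44, 42, 54)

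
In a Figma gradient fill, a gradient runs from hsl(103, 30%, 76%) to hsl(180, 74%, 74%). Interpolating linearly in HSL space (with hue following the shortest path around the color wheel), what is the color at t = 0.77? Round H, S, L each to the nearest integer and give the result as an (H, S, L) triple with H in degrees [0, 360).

Hue arc: Δh = 180 − 103 = 77° (|Δh| ≤ 180, already the shorter path).
H = 103 + 0.77 × (77) = 162.29 → 162°
S = 30 + 0.77 × (74 − 30) = 63.88 → 64%
L = 76 + 0.77 × (74 − 76) = 74.46 → 74%

(162, 64, 74)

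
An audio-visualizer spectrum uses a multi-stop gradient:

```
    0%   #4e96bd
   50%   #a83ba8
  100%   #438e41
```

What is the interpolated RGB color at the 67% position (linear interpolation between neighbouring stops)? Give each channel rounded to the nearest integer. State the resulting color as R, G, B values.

67% lies between the 50% and 100% stops, so the local fraction is t = (67 − 50)/(100 − 50) = 17/50 ≈ 0.34.
#a83ba8 → (168, 59, 168); #438e41 → (67, 142, 65).
R = 168 + 0.34 × (67 − 168) = 133.66 → 134
G = 59 + 0.34 × (142 − 59) = 87.22 → 87
B = 168 + 0.34 × (65 − 168) = 132.98 → 133

(134, 87, 133)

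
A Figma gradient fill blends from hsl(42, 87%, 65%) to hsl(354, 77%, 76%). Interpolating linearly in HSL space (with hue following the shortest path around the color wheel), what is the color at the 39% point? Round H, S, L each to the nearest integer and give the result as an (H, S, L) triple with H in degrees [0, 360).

(23, 83, 69)

Hue: 354 − 42 = 312°, but |312| > 180 so the shorter arc goes the other way: Δh = 312 − 360 = -48°.
H = 42 + 0.39 × (-48) = 23.28 → 23°
S = 87 + 0.39 × (77 − 87) = 83.1 → 83%
L = 65 + 0.39 × (76 − 65) = 69.29 → 69%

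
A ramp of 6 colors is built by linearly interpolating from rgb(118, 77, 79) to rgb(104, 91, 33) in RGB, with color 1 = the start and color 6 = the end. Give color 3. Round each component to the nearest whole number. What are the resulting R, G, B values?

With 6 swatches and endpoints inclusive, swatch 3 sits at t = (3 − 1)/(6 − 1) = 2/5 ≈ 0.4.
R = 118 + 0.4 × (104 − 118) = 112.4 → 112
G = 77 + 0.4 × (91 − 77) = 82.6 → 83
B = 79 + 0.4 × (33 − 79) = 60.6 → 61

(112, 83, 61)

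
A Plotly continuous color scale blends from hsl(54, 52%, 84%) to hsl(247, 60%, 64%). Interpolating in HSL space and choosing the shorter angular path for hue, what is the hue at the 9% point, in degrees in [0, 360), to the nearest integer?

39

Hue: 247 − 54 = 193°, but |193| > 180 so the shorter arc goes the other way: Δh = 193 − 360 = -167°.
H = 54 + 0.09 × (-167) = 38.97 → 39°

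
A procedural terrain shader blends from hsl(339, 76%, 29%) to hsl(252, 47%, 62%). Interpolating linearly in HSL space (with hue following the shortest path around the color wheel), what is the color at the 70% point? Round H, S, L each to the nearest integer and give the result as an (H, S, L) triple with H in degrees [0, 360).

(278, 56, 52)

Hue arc: Δh = 252 − 339 = -87° (|Δh| ≤ 180, already the shorter path).
H = 339 + 0.7 × (-87) = 278.1 → 278°
S = 76 + 0.7 × (47 − 76) = 55.7 → 56%
L = 29 + 0.7 × (62 − 29) = 52.1 → 52%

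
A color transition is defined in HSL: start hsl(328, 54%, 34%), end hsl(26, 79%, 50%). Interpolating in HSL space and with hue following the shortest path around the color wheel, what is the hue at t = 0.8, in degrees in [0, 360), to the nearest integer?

14

Hue: 26 − 328 = -302°, but |-302| > 180 so the shorter arc goes the other way: Δh = -302 + 360 = 58°.
H = 328 + 0.8 × (58) = 374.4 → 374 → 374 mod 360 = 14°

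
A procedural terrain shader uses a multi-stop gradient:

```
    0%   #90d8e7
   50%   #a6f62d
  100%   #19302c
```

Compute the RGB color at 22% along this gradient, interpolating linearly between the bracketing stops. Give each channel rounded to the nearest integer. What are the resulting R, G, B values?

22% lies between the 0% and 50% stops, so the local fraction is t = (22 − 0)/(50 − 0) = 22/50 ≈ 0.44.
#90d8e7 → (144, 216, 231); #a6f62d → (166, 246, 45).
R = 144 + 0.44 × (166 − 144) = 153.68 → 154
G = 216 + 0.44 × (246 − 216) = 229.2 → 229
B = 231 + 0.44 × (45 − 231) = 149.16 → 149

(154, 229, 149)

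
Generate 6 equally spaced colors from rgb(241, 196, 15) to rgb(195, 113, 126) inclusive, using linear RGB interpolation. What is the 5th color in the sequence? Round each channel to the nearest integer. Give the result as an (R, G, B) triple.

With 6 swatches and endpoints inclusive, swatch 5 sits at t = (5 − 1)/(6 − 1) = 4/5 ≈ 0.8.
R = 241 + 0.8 × (195 − 241) = 204.2 → 204
G = 196 + 0.8 × (113 − 196) = 129.6 → 130
B = 15 + 0.8 × (126 − 15) = 103.8 → 104

(204, 130, 104)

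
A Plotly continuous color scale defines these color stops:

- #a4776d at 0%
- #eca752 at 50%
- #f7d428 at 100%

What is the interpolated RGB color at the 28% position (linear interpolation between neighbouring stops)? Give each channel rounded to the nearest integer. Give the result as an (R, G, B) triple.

(204, 146, 94)

28% lies between the 0% and 50% stops, so the local fraction is t = (28 − 0)/(50 − 0) = 28/50 ≈ 0.56.
#a4776d → (164, 119, 109); #eca752 → (236, 167, 82).
R = 164 + 0.56 × (236 − 164) = 204.32 → 204
G = 119 + 0.56 × (167 − 119) = 145.88 → 146
B = 109 + 0.56 × (82 − 109) = 93.88 → 94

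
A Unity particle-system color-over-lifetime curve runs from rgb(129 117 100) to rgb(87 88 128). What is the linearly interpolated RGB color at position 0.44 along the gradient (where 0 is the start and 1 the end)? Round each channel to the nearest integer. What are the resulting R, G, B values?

R = 129 + 0.44 × (87 − 129) = 129 + 0.44 × -42 = 110.52 → 111
G = 117 + 0.44 × (88 − 117) = 117 + 0.44 × -29 = 104.24 → 104
B = 100 + 0.44 × (128 − 100) = 100 + 0.44 × 28 = 112.32 → 112
So the blended color is (111, 104, 112), about #6f6870.

(111, 104, 112)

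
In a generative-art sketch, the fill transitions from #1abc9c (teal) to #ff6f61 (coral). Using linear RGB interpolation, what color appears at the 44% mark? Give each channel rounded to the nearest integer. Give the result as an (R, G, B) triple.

#1abc9c → (26, 188, 156); #ff6f61 → (255, 111, 97).
44% corresponds to t = 0.44.
R = 26 + 0.44 × (255 − 26) = 26 + 0.44 × 229 = 126.76 → 127
G = 188 + 0.44 × (111 − 188) = 188 + 0.44 × -77 = 154.12 → 154
B = 156 + 0.44 × (97 − 156) = 156 + 0.44 × -59 = 130.04 → 130
So the blended color is (127, 154, 130), about #7f9a82.

(127, 154, 130)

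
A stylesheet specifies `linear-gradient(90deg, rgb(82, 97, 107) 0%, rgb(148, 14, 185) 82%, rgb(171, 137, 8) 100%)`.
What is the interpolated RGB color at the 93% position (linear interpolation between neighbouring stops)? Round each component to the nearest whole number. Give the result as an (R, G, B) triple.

(162, 89, 77)

93% lies between the 82% and 100% stops, so the local fraction is t = (93 − 82)/(100 − 82) = 11/18 ≈ 0.6111.
R = 148 + 0.6111 × (171 − 148) = 162.055 → 162
G = 14 + 0.6111 × (137 − 14) = 89.165 → 89
B = 185 + 0.6111 × (8 − 185) = 76.835 → 77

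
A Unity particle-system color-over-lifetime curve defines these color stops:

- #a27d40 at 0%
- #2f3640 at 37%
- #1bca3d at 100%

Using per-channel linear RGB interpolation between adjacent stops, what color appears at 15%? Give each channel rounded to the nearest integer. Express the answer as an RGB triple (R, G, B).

(115, 96, 64)

15% lies between the 0% and 37% stops, so the local fraction is t = (15 − 0)/(37 − 0) = 15/37 ≈ 0.4054.
#a27d40 → (162, 125, 64); #2f3640 → (47, 54, 64).
R = 162 + 0.4054 × (47 − 162) = 115.379 → 115
G = 125 + 0.4054 × (54 − 125) = 96.217 → 96
B = 64 + 0.4054 × (64 − 64) = 64 → 64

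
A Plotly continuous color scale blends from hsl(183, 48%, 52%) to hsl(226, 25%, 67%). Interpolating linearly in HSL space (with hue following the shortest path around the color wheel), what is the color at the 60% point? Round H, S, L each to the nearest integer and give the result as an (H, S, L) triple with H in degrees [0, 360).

(209, 34, 61)

Hue arc: Δh = 226 − 183 = 43° (|Δh| ≤ 180, already the shorter path).
H = 183 + 0.6 × (43) = 208.8 → 209°
S = 48 + 0.6 × (25 − 48) = 34.2 → 34%
L = 52 + 0.6 × (67 − 52) = 61 → 61%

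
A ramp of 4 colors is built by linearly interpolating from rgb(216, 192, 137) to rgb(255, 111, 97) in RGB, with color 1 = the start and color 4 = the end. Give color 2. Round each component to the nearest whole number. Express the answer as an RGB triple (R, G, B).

(229, 165, 124)

With 4 swatches and endpoints inclusive, swatch 2 sits at t = (2 − 1)/(4 − 1) = 1/3 ≈ 0.3333.
R = 216 + 0.3333 × (255 − 216) = 228.999 → 229
G = 192 + 0.3333 × (111 − 192) = 165.003 → 165
B = 137 + 0.3333 × (97 − 137) = 123.668 → 124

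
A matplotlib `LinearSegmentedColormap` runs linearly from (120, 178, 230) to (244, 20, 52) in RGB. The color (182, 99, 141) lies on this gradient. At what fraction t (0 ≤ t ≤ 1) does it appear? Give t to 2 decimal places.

0.50

Invert the lerp on the B channel (largest span, 178): t = (141 − 230) / (52 − 230) = -89/-178 = 0.5.
Check on R: (182 − 120)/(244 − 120) = 0.5 ✓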